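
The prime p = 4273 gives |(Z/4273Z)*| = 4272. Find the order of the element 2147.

4272

The order of 2147 must divide p − 1 = 4272 = 2^4 · 3 · 89.
Divisors: 1, 2, 3, 4, 6, 8, 12, 16, 24, 48, 89, 178, 267, 356, 534, 712, 1068, 1424, 2136, 4272.
Check each in increasing order: 2147^1 ≡ 2147;  2147^2 ≡ 3315;  2147^3 ≡ 2760;  2147^4 ≡ 3342;  2147^6 ≡ 3114;  2147^8 ≡ 3615;  2147^12 ≡ 1559;  2147^16 ≡ 1391;  2147^24 ≡ 3417;  2147^48 ≡ 2053;  2147^89 ≡ 1815;  2147^178 ≡ 4015;  2147^267 ≡ 1760;  2147^356 ≡ 2469;  2147^534 ≡ 3948;  2147^712 ≡ 2663;  2147^1068 ≡ 3073;  2147^1424 ≡ 2662;  2147^2136 ≡ 4272;  2147^4272 ≡ 1.
Smallest exponent giving 1 is 4272.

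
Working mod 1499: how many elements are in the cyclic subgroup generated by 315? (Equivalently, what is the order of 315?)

1498

The order of 315 must divide p − 1 = 1498 = 2 · 7 · 107.
Divisors: 1, 2, 7, 14, 107, 214, 749, 1498.
Check each in increasing order: 315^1 ≡ 315;  315^2 ≡ 291;  315^7 ≡ 173;  315^14 ≡ 1448;  315^107 ≡ 185;  315^214 ≡ 1247;  315^749 ≡ 1498;  315^1498 ≡ 1.
Smallest exponent giving 1 is 1498.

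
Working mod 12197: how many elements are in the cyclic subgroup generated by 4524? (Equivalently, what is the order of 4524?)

The order of 4524 must divide p − 1 = 12196 = 2^2 · 3049.
Divisors: 1, 2, 4, 3049, 6098, 12196.
Check each in increasing order: 4524^1 ≡ 4524;  4524^2 ≡ 10;  4524^4 ≡ 100;  4524^3049 ≡ 12196;  4524^6098 ≡ 1.
Smallest exponent giving 1 is 6098.

6098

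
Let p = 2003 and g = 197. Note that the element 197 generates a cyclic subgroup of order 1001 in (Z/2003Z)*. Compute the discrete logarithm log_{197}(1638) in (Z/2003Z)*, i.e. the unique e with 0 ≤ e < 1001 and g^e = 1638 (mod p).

Baby-step giant-step with m = ceil(sqrt(1001)) = 32.
Baby table (197^j mod 2003 for j=0..31):
  0:1  1:197  2:752  3:1925  4:658  5:1434  6:75  7:754
  8:316  9:159  10:1278  11:1391  12:1619  13:466  14:1667  15:1910
  16:1709  17:169  18:1245  19:899  20:839  21:1037  22:1986  23:657
  24:1237  25:1326  26:832  27:1661  28:728  29:1203  30:637  31:1303
Giant step factor: 197^(-32) ≡ 1468 (mod 2003).
Scan 1638·1468^i mod 2003 for i = 0, 1, …:
  i=0: 1638   i=1: 984   i=2: 349   i=3: 1567
  i=4: 912   i=5: 812   i=6: 231   i=7: 601
  i=8: 948   i=9: 1582   i=10: 899
Match at i=10, j=19: e = 10·32 + 19 = 339.

339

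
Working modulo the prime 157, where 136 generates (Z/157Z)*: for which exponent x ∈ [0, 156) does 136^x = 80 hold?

43

Baby-step giant-step with m = ceil(sqrt(156)) = 13.
Baby table (136^j mod 157 for j=0..12):
  0:1  1:136  2:127  3:2  4:115  5:97  6:4  7:73
  8:37  9:8  10:146  11:74  12:16
Giant step factor: 136^(-13) ≡ 107 (mod 157).
Scan 80·107^i mod 157 for i = 0, 1, …:
  i=0: 80   i=1: 82   i=2: 139   i=3: 115
Match at i=3, j=4: x = 3·13 + 4 = 43.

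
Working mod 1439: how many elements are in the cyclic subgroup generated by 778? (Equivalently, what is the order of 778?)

The order of 778 must divide p − 1 = 1438 = 2 · 719.
Divisors: 1, 2, 719, 1438.
Check each in increasing order: 778^1 ≡ 778;  778^2 ≡ 904;  778^719 ≡ 1.
Smallest exponent giving 1 is 719.

719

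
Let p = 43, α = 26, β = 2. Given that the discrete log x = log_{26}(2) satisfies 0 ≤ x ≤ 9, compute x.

9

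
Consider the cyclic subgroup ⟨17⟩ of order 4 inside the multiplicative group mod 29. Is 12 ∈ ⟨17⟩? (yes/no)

yes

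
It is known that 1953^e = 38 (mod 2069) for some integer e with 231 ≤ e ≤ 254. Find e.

231

Compute 1953^231 mod 2069 = 38, then multiply by 1953 repeatedly:
  1953^231=38
Found 38 at exponent 231.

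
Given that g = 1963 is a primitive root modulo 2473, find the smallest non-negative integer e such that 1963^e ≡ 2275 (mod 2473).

54

Baby-step giant-step with m = ceil(sqrt(2472)) = 50.
Baby table (1963^j mod 2473 for j=0..49):
  0:1  1:1963  2:435  3:720  4:1277  5:1602  6:1543  7:1957
  8:1022  9:583  10:1903  11:1359  12:1823  13:118  14:1645  15:1870
  16:878  17:2306  18:1088  19:1545  20:937  21:1892  22:2023  23:1984
  24:2090  25:2436  26:1559  27:1216  28:563  29:2211  30:78  31:2261
  32:1781  33:1754  34:686  35:1306  36:1650  37:1793  38:580  39:960
  40:54  41:2136  42:1233  43:1785  44:2187  45:2426  46:1713  47:1812
  48:782  49:1806
Giant step factor: 1963^(-50) ≡ 56 (mod 2473).
Scan 2275·56^i mod 2473 for i = 0, 1, …:
  i=0: 2275   i=1: 1277
Match at i=1, j=4: e = 1·50 + 4 = 54.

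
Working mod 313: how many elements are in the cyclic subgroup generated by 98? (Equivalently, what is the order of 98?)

3

The order of 98 must divide p − 1 = 312 = 2^3 · 3 · 13.
Divisors: 1, 2, 3, 4, 6, 8, 12, 13, 24, 26, 39, 52, 78, 104, 156, 312.
Check each in increasing order: 98^1 ≡ 98;  98^2 ≡ 214;  98^3 ≡ 1.
Smallest exponent giving 1 is 3.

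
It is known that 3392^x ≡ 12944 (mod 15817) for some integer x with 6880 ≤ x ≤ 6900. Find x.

6899

Compute 3392^6880 mod 15817 = 1041, then multiply by 3392 repeatedly:
  3392^6880=1041  3392^6881=3881  3392^6882=4608  3392^6883=3140  3392^6884=6039
  3392^6885=1273  3392^6886=15792  3392^6887=10102  3392^6888=6362  3392^6889=5516
  3392^6890=14578  3392^6891=4634  3392^6892=12247  3392^6893=6382  3392^6894=10088
  3392^6895=6325  3392^6896=6548  3392^6897=3748  3392^6898=12165  3392^6899=12944
Found 12944 at exponent 6899.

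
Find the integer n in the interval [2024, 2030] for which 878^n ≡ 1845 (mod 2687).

2024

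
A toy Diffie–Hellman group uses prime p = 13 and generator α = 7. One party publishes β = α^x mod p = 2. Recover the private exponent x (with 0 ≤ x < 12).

Successive powers of 7 modulo 13:
  7^0=1  7^1=7  7^2=10  7^3=5  7^4=9  7^5=11
  7^6=12  7^7=6  7^8=3  7^9=8  7^10=4  7^11=2
So 7^11 ≡ 2 (mod 13), giving x = 11.

11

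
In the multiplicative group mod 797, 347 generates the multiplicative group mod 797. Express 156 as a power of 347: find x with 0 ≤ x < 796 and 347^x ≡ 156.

243

Baby-step giant-step with m = ceil(sqrt(796)) = 29.
Baby table (347^j mod 797 for j=0..28):
  0:1  1:347  2:62  3:792  4:656  5:487  6:25  7:705
  8:753  9:672  10:460  11:220  12:625  13:91  14:494  15:63
  16:342  17:718  18:482  19:681  20:395  21:778  22:580  23:416
  24:95  25:288  26:311  27:322  28:154
Giant step factor: 347^(-29) ≡ 327 (mod 797).
Scan 156·327^i mod 797 for i = 0, 1, …:
  i=0: 156   i=1: 4   i=2: 511   i=3: 524
  i=4: 790   i=5: 102   i=6: 677   i=7: 610
  i=8: 220
Match at i=8, j=11: x = 8·29 + 11 = 243.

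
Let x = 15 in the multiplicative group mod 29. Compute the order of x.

28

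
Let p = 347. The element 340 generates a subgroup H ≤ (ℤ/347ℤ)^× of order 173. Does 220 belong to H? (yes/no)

220 ∈ ⟨340⟩ iff 220^173 ≡ 1 (mod 347), since |⟨340⟩| = 173.
220^173 mod 347 = 346.
Since 346 ≠ 1, 220 does not lie in the subgroup.

no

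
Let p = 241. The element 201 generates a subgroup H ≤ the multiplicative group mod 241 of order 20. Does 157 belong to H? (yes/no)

no

157 ∈ ⟨201⟩ iff 157^20 ≡ 1 (mod 241), since |⟨201⟩| = 20.
157^20 mod 241 = 60.
Since 60 ≠ 1, 157 does not lie in the subgroup.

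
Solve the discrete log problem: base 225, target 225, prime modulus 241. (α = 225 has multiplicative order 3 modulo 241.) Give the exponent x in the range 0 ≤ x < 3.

Successive powers of 225 modulo 241:
  225^0=1  225^1=225
So 225^1 ≡ 225 (mod 241), giving x = 1.

1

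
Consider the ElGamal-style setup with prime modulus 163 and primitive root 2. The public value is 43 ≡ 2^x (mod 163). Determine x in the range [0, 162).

Baby-step giant-step with m = ceil(sqrt(162)) = 13.
Baby table (2^j mod 163 for j=0..12):
  0:1  1:2  2:4  3:8  4:16  5:32  6:64  7:128
  8:93  9:23  10:46  11:92  12:21
Giant step factor: 2^(-13) ≡ 66 (mod 163).
Scan 43·66^i mod 163 for i = 0, 1, …:
  i=0: 43   i=1: 67   i=2: 21
Match at i=2, j=12: x = 2·13 + 12 = 38.

38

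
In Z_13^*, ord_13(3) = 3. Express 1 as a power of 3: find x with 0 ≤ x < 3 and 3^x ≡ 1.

0

Successive powers of 3 modulo 13:
  3^0=1
So 3^0 ≡ 1 (mod 13), giving x = 0.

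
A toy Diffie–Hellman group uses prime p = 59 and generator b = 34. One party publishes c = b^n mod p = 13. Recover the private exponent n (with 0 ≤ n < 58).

11

Successive powers of 34 modulo 59:
  34^0=1  34^1=34  34^2=35  34^3=10  34^4=45  34^5=55
  34^6=41  34^7=37  34^8=19  34^9=56  34^10=16  34^11=13
So 34^11 ≡ 13 (mod 59), giving n = 11.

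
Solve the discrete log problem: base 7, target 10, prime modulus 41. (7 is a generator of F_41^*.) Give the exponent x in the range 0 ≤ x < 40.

32

Successive powers of 7 modulo 41:
  7^0=1  7^1=7  7^2=8  7^3=15  7^4=23  7^5=38
  7^6=20  7^7=17  7^8=37  7^9=13  7^10=9  7^11=22
  7^12=31  7^13=12  7^14=2  7^15=14  7^16=16  7^17=30
  7^18=5  7^19=35  7^20=40  7^21=34  7^22=33  7^23=26
  7^24=18  7^25=3  7^26=21  7^27=24  7^28=4  7^29=28
  7^30=32  7^31=19  7^32=10
So 7^32 ≡ 10 (mod 41), giving x = 32.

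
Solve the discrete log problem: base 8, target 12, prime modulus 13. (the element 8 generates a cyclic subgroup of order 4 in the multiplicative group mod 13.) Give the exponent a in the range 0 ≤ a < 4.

2

Successive powers of 8 modulo 13:
  8^0=1  8^1=8  8^2=12
So 8^2 ≡ 12 (mod 13), giving a = 2.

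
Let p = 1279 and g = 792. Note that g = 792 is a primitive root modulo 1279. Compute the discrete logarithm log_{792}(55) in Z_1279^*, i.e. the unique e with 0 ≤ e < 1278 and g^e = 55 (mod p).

725

Baby-step giant-step with m = ceil(sqrt(1278)) = 36.
Baby table (792^j mod 1279 for j=0..35):
  0:1  1:792  2:554  3:71  4:1235  5:964  6:1204  7:713
  8:657  9:1070  10:742  11:603  12:509  13:243  14:606  15:327
  16:626  17:819  18:195  19:960  20:594  21:1055  22:373  23:1246
  24:723  25:903  26:215  27:173  28:163  29:1196  30:772  31:62
  32:502  33:1094  34:565  35:1109
Giant step factor: 792^(-36) ≡ 1127 (mod 1279).
Scan 55·1127^i mod 1279 for i = 0, 1, …:
  i=0: 55   i=1: 593   i=2: 673   i=3: 24
  i=4: 189   i=5: 689   i=6: 150   i=7: 222
  i=8: 789   i=9: 298     …   i=19: 1239
  i=20: 964
Match at i=20, j=5: e = 20·36 + 5 = 725.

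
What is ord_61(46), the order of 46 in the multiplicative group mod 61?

30

The order of 46 must divide p − 1 = 60 = 2^2 · 3 · 5.
Divisors: 1, 2, 3, 4, 5, 6, 10, 12, 15, 20, 30, 60.
Check each in increasing order: 46^1 ≡ 46;  46^2 ≡ 42;  46^3 ≡ 41;  46^4 ≡ 56;  46^5 ≡ 14;  46^6 ≡ 34;  46^10 ≡ 13;  46^12 ≡ 58;  46^15 ≡ 60;  46^20 ≡ 47;  46^30 ≡ 1.
Smallest exponent giving 1 is 30.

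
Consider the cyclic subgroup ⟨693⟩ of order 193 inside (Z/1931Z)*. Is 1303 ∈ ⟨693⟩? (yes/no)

no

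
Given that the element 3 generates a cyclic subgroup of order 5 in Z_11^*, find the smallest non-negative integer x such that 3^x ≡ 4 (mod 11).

Successive powers of 3 modulo 11:
  3^0=1  3^1=3  3^2=9  3^3=5  3^4=4
So 3^4 ≡ 4 (mod 11), giving x = 4.

4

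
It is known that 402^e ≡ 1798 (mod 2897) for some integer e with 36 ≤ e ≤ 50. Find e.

41

Compute 402^36 mod 2897 = 2666, then multiply by 402 repeatedly:
  402^36=2666  402^37=2739  402^38=218  402^39=726  402^40=2152
  402^41=1798
Found 1798 at exponent 41.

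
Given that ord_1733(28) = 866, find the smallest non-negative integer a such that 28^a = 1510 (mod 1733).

Baby-step giant-step with m = ceil(sqrt(866)) = 30.
Baby table (28^j mod 1733 for j=0..29):
  0:1  1:28  2:784  3:1156  4:1174  5:1678  6:193  7:205
  8:541  9:1284  10:1292  11:1516  12:856  13:1439  14:433  15:1726
  16:1537  17:1444  18:573  19:447  20:385  21:382  22:298  23:1412
  24:1410  25:1354  26:1519  27:940  28:325  29:435
Giant step factor: 28^(-30) ≡ 672 (mod 1733).
Scan 1510·672^i mod 1733 for i = 0, 1, …:
  i=0: 1510   i=1: 915   i=2: 1398   i=3: 170
  i=4: 1595   i=5: 846   i=6: 88   i=7: 214
  i=8: 1702   i=9: 1697     …   i=21: 528
  i=22: 1284
Match at i=22, j=9: a = 22·30 + 9 = 669.

669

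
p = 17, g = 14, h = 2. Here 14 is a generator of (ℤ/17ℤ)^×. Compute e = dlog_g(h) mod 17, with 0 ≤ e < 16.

14

Successive powers of 14 modulo 17:
  14^0=1  14^1=14  14^2=9  14^3=7  14^4=13  14^5=12
  14^6=15  14^7=6  14^8=16  14^9=3  14^10=8  14^11=10
  14^12=4  14^13=5  14^14=2
So 14^14 ≡ 2 (mod 17), giving e = 14.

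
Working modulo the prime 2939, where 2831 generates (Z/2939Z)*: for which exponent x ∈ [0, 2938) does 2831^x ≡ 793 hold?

1567

Baby-step giant-step with m = ceil(sqrt(2938)) = 55.
Baby table (2831^j mod 2939 for j=0..54):
  0:1  1:2831  2:2847  3:1119  4:2586  5:2856  6:147  7:1758
  8:1171  9:2848  10:1011  11:2494  12:1036  13:2733  14:1675  15:1318
  16:1667  17:2182  18:2403  19:2047  20:2288  21:2711  22:1112  23:403
  24:561  25:1131  26:1290  27:1752  28:1819  29:461  30:175  31:1673
  32:1534  33:1851  34:2883  35:170  36:2213  37:1994  38:2134  39:1709
  40:585  41:1478  42:2021  43:2157  44:2164  45:1408  46:764  47:2719
  48:248  49:2606  50:696  51:1246  52:626  53:2928  54:1188
Giant step factor: 2831^(-55) ≡ 909 (mod 2939).
Scan 793·909^i mod 2939 for i = 0, 1, …:
  i=0: 793   i=1: 782   i=2: 2539   i=3: 836
  i=4: 1662   i=5: 112   i=6: 1882   i=7: 240
  i=8: 674   i=9: 1354     …   i=27: 807
  i=28: 1752
Match at i=28, j=27: x = 28·55 + 27 = 1567.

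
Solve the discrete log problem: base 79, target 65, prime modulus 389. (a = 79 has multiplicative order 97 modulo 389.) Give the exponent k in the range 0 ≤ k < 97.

13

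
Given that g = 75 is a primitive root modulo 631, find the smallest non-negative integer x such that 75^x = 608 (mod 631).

347

Baby-step giant-step with m = ceil(sqrt(630)) = 26.
Baby table (75^j mod 631 for j=0..25):
  0:1  1:75  2:577  3:367  4:392  5:374  6:286  7:627
  8:331  9:216  10:425  11:325  12:397  13:118  14:16  15:569
  16:398  17:193  18:593  19:305  20:159  21:567  22:248  23:301
  24:490  25:152
Giant step factor: 75^(-26) ≡ 616 (mod 631).
Scan 608·616^i mod 631 for i = 0, 1, …:
  i=0: 608   i=1: 345   i=2: 504   i=3: 12
  i=4: 451   i=5: 176   i=6: 515   i=7: 478
  i=8: 402   i=9: 280   i=10: 217   i=11: 531
  i=12: 238   i=13: 216
Match at i=13, j=9: x = 13·26 + 9 = 347.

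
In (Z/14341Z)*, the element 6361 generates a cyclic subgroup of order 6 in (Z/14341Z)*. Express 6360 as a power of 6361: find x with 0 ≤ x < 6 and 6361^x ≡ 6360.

2

Successive powers of 6361 modulo 14341:
  6361^0=1  6361^1=6361  6361^2=6360
So 6361^2 ≡ 6360 (mod 14341), giving x = 2.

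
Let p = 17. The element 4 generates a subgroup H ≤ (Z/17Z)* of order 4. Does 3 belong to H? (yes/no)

no

3 ∈ ⟨4⟩ iff 3^4 ≡ 1 (mod 17), since |⟨4⟩| = 4.
3^4 mod 17 = 13.
Since 13 ≠ 1, 3 does not lie in the subgroup.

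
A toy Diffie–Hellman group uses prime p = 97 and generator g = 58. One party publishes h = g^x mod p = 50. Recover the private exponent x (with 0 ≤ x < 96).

Baby-step giant-step with m = ceil(sqrt(96)) = 10.
Baby table (58^j mod 97 for j=0..9):
  0:1  1:58  2:66  3:45  4:88  5:60  6:85  7:80
  8:81  9:42
Giant step factor: 58^(-10) ≡ 53 (mod 97).
Scan 50·53^i mod 97 for i = 0, 1, …:
  i=0: 50   i=1: 31   i=2: 91   i=3: 70
  i=4: 24   i=5: 11   i=6: 1
Match at i=6, j=0: x = 6·10 + 0 = 60.

60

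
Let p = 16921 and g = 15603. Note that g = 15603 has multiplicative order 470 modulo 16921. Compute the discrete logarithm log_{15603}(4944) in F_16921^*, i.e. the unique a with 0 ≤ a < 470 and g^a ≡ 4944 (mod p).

Baby-step giant-step with m = ceil(sqrt(470)) = 22.
Baby table (15603^j mod 16921 for j=0..21):
  0:1  1:15603  2:11182  3:315  4:7855  5:2762  6:14620  7:3859
  8:7059  9:2788  10:14194  11:6934  12:15249  13:3966  14:1401  15:14792
  16:14057  17:1369  18:6205  19:11574  20:8210  21:8660
Giant step factor: 15603^(-22) ≡ 14086 (mod 16921).
Scan 4944·14086^i mod 16921 for i = 0, 1, …:
  i=0: 4944   i=1: 11269   i=2: 16154   i=3: 8557
  i=4: 5619   i=5: 9717   i=6: 16614   i=7: 7374
  i=8: 9066   i=9: 889     …   i=17: 13479
  i=18: 11574
Match at i=18, j=19: a = 18·22 + 19 = 415.

415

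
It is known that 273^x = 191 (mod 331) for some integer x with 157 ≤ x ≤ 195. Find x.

182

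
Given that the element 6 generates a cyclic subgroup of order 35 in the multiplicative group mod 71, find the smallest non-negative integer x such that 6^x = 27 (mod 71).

Successive powers of 6 modulo 71:
  6^0=1  6^1=6  6^2=36  6^3=3  6^4=18  6^5=37
  6^6=9  6^7=54  6^8=40  6^9=27
So 6^9 ≡ 27 (mod 71), giving x = 9.

9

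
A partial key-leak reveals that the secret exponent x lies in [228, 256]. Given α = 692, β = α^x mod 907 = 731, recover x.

256

Compute 692^228 mod 907 = 486, then multiply by 692 repeatedly:
  692^228=486  692^229=722  692^230=774  692^231=478  692^232=628
  692^233=123  692^234=765  692^235=599  692^236=9  692^237=786
  692^238=619  692^239=244  692^240=146  692^241=355  692^242=770
  692^243=431  692^244=756  692^245=720  692^246=297  692^247=542
  692^248=473  692^249=796  692^250=283  692^251=831  692^252=14
  692^253=618  692^254=459  692^255=178  692^256=731
Found 731 at exponent 256.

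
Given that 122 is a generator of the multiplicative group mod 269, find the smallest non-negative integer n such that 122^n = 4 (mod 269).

Baby-step giant-step with m = ceil(sqrt(268)) = 17.
Baby table (122^j mod 269 for j=0..16):
  0:1  1:122  2:89  3:98  4:120  5:114  6:189  7:193
  8:143  9:230  10:84  11:26  12:213  13:162  14:127  15:161
  16:5
Giant step factor: 122^(-17) ≡ 71 (mod 269).
Scan 4·71^i mod 269 for i = 0, 1, …:
  i=0: 4   i=1: 15   i=2: 258   i=3: 26
Match at i=3, j=11: n = 3·17 + 11 = 62.

62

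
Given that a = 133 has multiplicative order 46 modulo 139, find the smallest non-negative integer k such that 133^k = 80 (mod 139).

Baby-step giant-step with m = ceil(sqrt(46)) = 7.
Baby table (133^j mod 139 for j=0..6):
  0:1  1:133  2:36  3:62  4:45  5:8  6:91
Giant step factor: 133^(-7) ≡ 14 (mod 139).
Scan 80·14^i mod 139 for i = 0, 1, …:
  i=0: 80   i=1: 8
Match at i=1, j=5: k = 1·7 + 5 = 12.

12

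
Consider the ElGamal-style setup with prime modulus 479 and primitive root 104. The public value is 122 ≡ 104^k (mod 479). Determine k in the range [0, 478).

264

Baby-step giant-step with m = ceil(sqrt(478)) = 22.
Baby table (104^j mod 479 for j=0..21):
  0:1  1:104  2:278  3:172  4:165  5:395  6:365  7:119
  8:401  9:31  10:350  11:475  12:63  13:325  14:270  15:298
  16:336  17:456  18:3  19:312  20:355  21:37
Giant step factor: 104^(-22) ≡ 30 (mod 479).
Scan 122·30^i mod 479 for i = 0, 1, …:
  i=0: 122   i=1: 307   i=2: 109   i=3: 396
  i=4: 384   i=5: 24   i=6: 241   i=7: 45
  i=8: 392   i=9: 264   i=10: 256   i=11: 16
  i=12: 1
Match at i=12, j=0: k = 12·22 + 0 = 264.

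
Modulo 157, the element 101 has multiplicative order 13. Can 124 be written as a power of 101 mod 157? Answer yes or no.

124 ∈ ⟨101⟩ iff 124^13 ≡ 1 (mod 157), since |⟨101⟩| = 13.
124^13 mod 157 = 144.
Since 144 ≠ 1, 124 does not lie in the subgroup.

no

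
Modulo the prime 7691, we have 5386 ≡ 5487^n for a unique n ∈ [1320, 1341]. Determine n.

1332

Compute 5487^1320 mod 7691 = 1553, then multiply by 5487 repeatedly:
  5487^1320=1553  5487^1321=7374  5487^1322=6478  5487^1323=4675  5487^1324=2240
  5487^1325=662  5487^1326=2242  5487^1327=3945  5487^1328=3741  5487^1329=7279
  5487^1330=510  5487^1331=6537  5487^1332=5386
Found 5386 at exponent 1332.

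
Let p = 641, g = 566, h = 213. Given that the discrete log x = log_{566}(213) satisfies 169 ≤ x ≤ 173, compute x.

Compute 566^169 mod 641 = 213, then multiply by 566 repeatedly:
  566^169=213
Found 213 at exponent 169.

169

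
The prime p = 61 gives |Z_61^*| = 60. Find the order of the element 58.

5

The order of 58 must divide p − 1 = 60 = 2^2 · 3 · 5.
Divisors: 1, 2, 3, 4, 5, 6, 10, 12, 15, 20, 30, 60.
Check each in increasing order: 58^1 ≡ 58;  58^2 ≡ 9;  58^3 ≡ 34;  58^4 ≡ 20;  58^5 ≡ 1.
Smallest exponent giving 1 is 5.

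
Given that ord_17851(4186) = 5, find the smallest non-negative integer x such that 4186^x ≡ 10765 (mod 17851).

2

Successive powers of 4186 modulo 17851:
  4186^0=1  4186^1=4186  4186^2=10765
So 4186^2 ≡ 10765 (mod 17851), giving x = 2.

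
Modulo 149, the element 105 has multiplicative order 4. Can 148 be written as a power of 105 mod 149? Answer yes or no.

148 ∈ ⟨105⟩ iff 148^4 ≡ 1 (mod 149), since |⟨105⟩| = 4.
148^4 mod 149 = 1.
Since 1 = 1, 148 lies in the subgroup.

yes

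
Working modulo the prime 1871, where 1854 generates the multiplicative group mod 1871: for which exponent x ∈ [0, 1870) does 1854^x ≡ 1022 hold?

199

Baby-step giant-step with m = ceil(sqrt(1870)) = 44.
Baby table (1854^j mod 1871 for j=0..43):
  0:1  1:1854  2:289  3:700  4:1197  5:232  6:1669  7:1563
  8:1494  9:796  10:1436  11:1782  12:1513  13:473  14:1314  15:114
  16:1804  17:1139  18:1218  19:1746  20:254  21:1295  22:437  23:55
  24:936  25:927  26:1080  27:350  28:1534  29:116  30:1770  31:1717
  32:747  33:398  34:718  35:891  36:1692  37:1172  38:657  39:57
  40:902  41:1505  42:609  43:873
Giant step factor: 1854^(-44) ≡ 1046 (mod 1871).
Scan 1022·1046^i mod 1871 for i = 0, 1, …:
  i=0: 1022   i=1: 671   i=2: 241   i=3: 1372
  i=4: 55
Match at i=4, j=23: x = 4·44 + 23 = 199.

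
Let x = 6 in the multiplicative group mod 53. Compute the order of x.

26

The order of 6 must divide p − 1 = 52 = 2^2 · 13.
Divisors: 1, 2, 4, 13, 26, 52.
Check each in increasing order: 6^1 ≡ 6;  6^2 ≡ 36;  6^4 ≡ 24;  6^13 ≡ 52;  6^26 ≡ 1.
Smallest exponent giving 1 is 26.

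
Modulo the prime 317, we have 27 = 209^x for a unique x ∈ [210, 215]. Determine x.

213

Compute 209^210 mod 317 = 228, then multiply by 209 repeatedly:
  209^210=228  209^211=102  209^212=79  209^213=27
Found 27 at exponent 213.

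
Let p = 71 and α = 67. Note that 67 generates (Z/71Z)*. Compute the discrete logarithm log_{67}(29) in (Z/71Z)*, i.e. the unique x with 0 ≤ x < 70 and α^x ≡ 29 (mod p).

Baby-step giant-step with m = ceil(sqrt(70)) = 9.
Baby table (67^j mod 71 for j=0..8):
  0:1  1:67  2:16  3:7  4:43  5:41  6:49  7:17
  8:3
Giant step factor: 67^(-9) ≡ 65 (mod 71).
Scan 29·65^i mod 71 for i = 0, 1, …:
  i=0: 29   i=1: 39   i=2: 50   i=3: 55
  i=4: 25   i=5: 63   i=6: 48   i=7: 67
Match at i=7, j=1: x = 7·9 + 1 = 64.

64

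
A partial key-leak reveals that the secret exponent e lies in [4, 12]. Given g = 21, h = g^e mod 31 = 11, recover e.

7

Compute 21^4 mod 31 = 18, then multiply by 21 repeatedly:
  21^4=18  21^5=6  21^6=2  21^7=11
Found 11 at exponent 7.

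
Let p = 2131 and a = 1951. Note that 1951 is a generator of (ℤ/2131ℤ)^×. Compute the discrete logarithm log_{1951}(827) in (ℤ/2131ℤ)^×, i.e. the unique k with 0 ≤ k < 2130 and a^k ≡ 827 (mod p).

Baby-step giant-step with m = ceil(sqrt(2130)) = 47.
Baby table (1951^j mod 2131 for j=0..46):
  0:1  1:1951  2:435  3:547  4:1697  5:1404  6:869  7:1274
  8:828  9:130  10:41  11:1144  12:787  13:1117  14:1385  15:27
  16:1533  17:1090  18:1983  19:1068  20:1681  21:22  22:302  23:1046
  24:1379  25:1107  26:1054  27:2070  28:325  29:1168  30:729  31:902
  32:1727  33:266  34:1133  35:636  36:594  37:1761  38:539  39:1006
  40:55  41:755  42:484  43:251  44:1702  45:504  46:913
Giant step factor: 1951^(-47) ≡ 1912 (mod 2131).
Scan 827·1912^i mod 2131 for i = 0, 1, …:
  i=0: 827   i=1: 22
Match at i=1, j=21: k = 1·47 + 21 = 68.

68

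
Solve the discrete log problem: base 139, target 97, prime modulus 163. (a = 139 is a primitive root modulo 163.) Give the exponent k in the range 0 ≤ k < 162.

Successive powers of 139 modulo 163:
  139^0=1  139^1=139  139^2=87  139^3=31  139^4=71  139^5=89
  139^6=146  139^7=82  139^8=151  139^9=125  139^10=97
So 139^10 ≡ 97 (mod 163), giving k = 10.

10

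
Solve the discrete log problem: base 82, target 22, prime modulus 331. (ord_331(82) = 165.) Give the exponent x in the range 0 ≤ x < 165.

27

Successive powers of 82 modulo 331:
  82^0=1  82^1=82  82^2=104  82^3=253  82^4=224  82^5=163
  82^6=126  82^7=71  82^8=195  82^9=102  82^10=89  82^11=16
  82^12=319  82^13=9  82^14=76  82^15=274  82^16=291  82^17=30
  82^18=143  82^19=141  82^20=308  82^21=100  82^22=256  82^23=139
  82^24=144  82^25=223  82^26=81  82^27=22
So 82^27 ≡ 22 (mod 331), giving x = 27.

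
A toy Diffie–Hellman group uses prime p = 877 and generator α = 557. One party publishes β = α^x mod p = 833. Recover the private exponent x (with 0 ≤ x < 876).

233

Baby-step giant-step with m = ceil(sqrt(876)) = 30.
Baby table (557^j mod 877 for j=0..29):
  0:1  1:557  2:668  3:228  4:708  5:583  6:241  7:56
  8:497  9:574  10:490  11:183  12:199  13:341  14:505  15:645
  16:572  17:253  18:601  19:620  20:679  21:216  22:163  23:460
  24:136  25:330  26:517  27:313  28:695  29:358
Giant step factor: 557^(-30) ≡ 818 (mod 877).
Scan 833·818^i mod 877 for i = 0, 1, …:
  i=0: 833   i=1: 842   i=2: 311   i=3: 68
  i=4: 373   i=5: 795   i=6: 453   i=7: 460
Match at i=7, j=23: x = 7·30 + 23 = 233.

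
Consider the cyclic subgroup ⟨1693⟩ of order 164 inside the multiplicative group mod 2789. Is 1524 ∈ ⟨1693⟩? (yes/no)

yes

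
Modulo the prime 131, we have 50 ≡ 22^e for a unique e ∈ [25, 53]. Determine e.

Compute 22^25 mod 131 = 86, then multiply by 22 repeatedly:
  22^25=86  22^26=58  22^27=97  22^28=38  22^29=50
Found 50 at exponent 29.

29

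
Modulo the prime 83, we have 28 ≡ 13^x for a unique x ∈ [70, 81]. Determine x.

Compute 13^70 mod 83 = 23, then multiply by 13 repeatedly:
  13^70=23  13^71=50  13^72=69  13^73=67  13^74=41
  13^75=35  13^76=40  13^77=22  13^78=37  13^79=66
  13^80=28
Found 28 at exponent 80.

80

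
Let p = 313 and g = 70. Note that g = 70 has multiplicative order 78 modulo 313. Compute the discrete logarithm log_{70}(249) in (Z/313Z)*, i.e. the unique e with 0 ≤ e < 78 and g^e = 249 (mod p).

12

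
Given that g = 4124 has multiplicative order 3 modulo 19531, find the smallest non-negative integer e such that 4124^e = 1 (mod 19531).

0

Successive powers of 4124 modulo 19531:
  4124^0=1
So 4124^0 ≡ 1 (mod 19531), giving e = 0.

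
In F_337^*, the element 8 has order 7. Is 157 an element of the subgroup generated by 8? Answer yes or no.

⟨8⟩ has order 7; its elements mod 337 are {1, 8, 52, 64, 79, 175, 295}.
157 is not in this set.

no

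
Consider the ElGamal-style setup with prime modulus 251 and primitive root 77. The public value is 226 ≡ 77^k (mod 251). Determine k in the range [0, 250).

Baby-step giant-step with m = ceil(sqrt(250)) = 16.
Baby table (77^j mod 251 for j=0..15):
  0:1  1:77  2:156  3:215  4:240  5:157  6:41  7:145
  8:121  9:30  10:51  11:162  12:175  13:172  14:192  15:226
Giant step factor: 77^(-16) ≡ 124 (mod 251).
Scan 226·124^i mod 251 for i = 0, 1, …:
  i=0: 226
Match at i=0, j=15: k = 0·16 + 15 = 15.

15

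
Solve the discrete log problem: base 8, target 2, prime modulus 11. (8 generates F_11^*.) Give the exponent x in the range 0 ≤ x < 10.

Successive powers of 8 modulo 11:
  8^0=1  8^1=8  8^2=9  8^3=6  8^4=4  8^5=10
  8^6=3  8^7=2
So 8^7 ≡ 2 (mod 11), giving x = 7.

7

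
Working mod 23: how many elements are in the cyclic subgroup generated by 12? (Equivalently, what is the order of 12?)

The order of 12 must divide p − 1 = 22 = 2 · 11.
Divisors: 1, 2, 11, 22.
Check each in increasing order: 12^1 ≡ 12;  12^2 ≡ 6;  12^11 ≡ 1.
Smallest exponent giving 1 is 11.

11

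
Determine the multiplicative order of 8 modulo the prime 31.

5

The order of 8 must divide p − 1 = 30 = 2 · 3 · 5.
Divisors: 1, 2, 3, 5, 6, 10, 15, 30.
Check each in increasing order: 8^1 ≡ 8;  8^2 ≡ 2;  8^3 ≡ 16;  8^5 ≡ 1.
Smallest exponent giving 1 is 5.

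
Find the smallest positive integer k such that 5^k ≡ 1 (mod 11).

5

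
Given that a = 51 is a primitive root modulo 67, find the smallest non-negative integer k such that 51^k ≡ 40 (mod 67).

Baby-step giant-step with m = ceil(sqrt(66)) = 9.
Baby table (51^j mod 67 for j=0..8):
  0:1  1:51  2:55  3:58  4:10  5:41  6:14  7:44
  8:33
Giant step factor: 51^(-9) ≡ 42 (mod 67).
Scan 40·42^i mod 67 for i = 0, 1, …:
  i=0: 40   i=1: 5   i=2: 9   i=3: 43
  i=4: 64   i=5: 8   i=6: 1
Match at i=6, j=0: k = 6·9 + 0 = 54.

54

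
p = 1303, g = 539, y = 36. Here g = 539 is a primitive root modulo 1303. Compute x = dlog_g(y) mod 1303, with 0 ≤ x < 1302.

16

Successive powers of 539 modulo 1303:
  539^0=1  539^1=539  539^2=1255  539^3=188  539^4=1001  539^5=97
  539^6=163  539^7=556  539^8=1297  539^9=675  539^10=288  539^11=175
  539^12=509  539^13=721  539^14=325  539^15=573  539^16=36
So 539^16 ≡ 36 (mod 1303), giving x = 16.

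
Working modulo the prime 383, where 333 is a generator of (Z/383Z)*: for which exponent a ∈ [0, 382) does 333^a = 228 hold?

114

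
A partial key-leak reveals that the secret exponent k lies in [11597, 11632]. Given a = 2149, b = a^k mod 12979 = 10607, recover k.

Compute 2149^11597 mod 12979 = 1484, then multiply by 2149 repeatedly:
  2149^11597=1484  2149^11598=9261  2149^11599=5082  2149^11600=5879  2149^11601=5404
  2149^11602=9970  2149^11603=10180  2149^11604=7205  2149^11605=12577  2149^11606=5695
  2149^11607=12337  2149^11608=9095  2149^11609=11760  2149^11610=2127  2149^11611=2315
  2149^11612=3978  2149^11613=8540  2149^11614=154  2149^11615=6471  2149^11616=5670
  2149^11617=10528  2149^11618=2275  2149^11619=8871  2149^11620=10607
Found 10607 at exponent 11620.

11620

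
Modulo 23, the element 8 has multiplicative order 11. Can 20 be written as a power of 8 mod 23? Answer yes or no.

no

⟨8⟩ has order 11; its elements mod 23 are {1, 2, 3, 4, 6, 8, 9, 12, 13, 16, 18}.
20 is not in this set.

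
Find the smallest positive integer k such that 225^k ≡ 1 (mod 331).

The order of 225 must divide p − 1 = 330 = 2 · 3 · 5 · 11.
Divisors: 1, 2, 3, 5, 6, 10, 11, 15, 22, 30, 33, 55, 66, 110, 165, 330.
Check each in increasing order: 225^1 ≡ 225;  225^2 ≡ 313;  225^3 ≡ 253;  225^5 ≡ 80;  225^6 ≡ 126;  225^10 ≡ 111;  225^11 ≡ 150;  225^15 ≡ 274;  225^22 ≡ 323;  225^30 ≡ 270;  225^33 ≡ 124;  225^55 ≡ 1.
Smallest exponent giving 1 is 55.

55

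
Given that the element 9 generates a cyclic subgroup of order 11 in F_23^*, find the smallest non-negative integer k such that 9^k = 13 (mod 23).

Successive powers of 9 modulo 23:
  9^0=1  9^1=9  9^2=12  9^3=16  9^4=6  9^5=8
  9^6=3  9^7=4  9^8=13
So 9^8 ≡ 13 (mod 23), giving k = 8.

8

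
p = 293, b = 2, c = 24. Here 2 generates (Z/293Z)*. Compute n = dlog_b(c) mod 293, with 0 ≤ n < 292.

160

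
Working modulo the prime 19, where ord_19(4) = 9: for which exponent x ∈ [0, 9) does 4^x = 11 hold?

6

Successive powers of 4 modulo 19:
  4^0=1  4^1=4  4^2=16  4^3=7  4^4=9  4^5=17
  4^6=11
So 4^6 ≡ 11 (mod 19), giving x = 6.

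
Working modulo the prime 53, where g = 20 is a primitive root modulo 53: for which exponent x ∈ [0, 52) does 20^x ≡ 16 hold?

16

Successive powers of 20 modulo 53:
  20^0=1  20^1=20  20^2=29  20^3=50  20^4=46  20^5=19
  20^6=9  20^7=21  20^8=49  20^9=26  20^10=43  20^11=12
  20^12=28  20^13=30  20^14=17  20^15=22  20^16=16
So 20^16 ≡ 16 (mod 53), giving x = 16.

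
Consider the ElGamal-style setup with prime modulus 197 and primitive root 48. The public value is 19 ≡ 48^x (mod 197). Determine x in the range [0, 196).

Baby-step giant-step with m = ceil(sqrt(196)) = 14.
Baby table (48^j mod 197 for j=0..13):
  0:1  1:48  2:137  3:75  4:54  5:31  6:109  7:110
  8:158  9:98  10:173  11:30  12:61  13:170
Giant step factor: 48^(-14) ≡ 19 (mod 197).
Scan 19·19^i mod 197 for i = 0, 1, …:
  i=0: 19   i=1: 164   i=2: 161   i=3: 104
  i=4: 6   i=5: 114   i=6: 196   i=7: 178
  i=8: 33   i=9: 36   i=10: 93   i=11: 191
  i=12: 83   i=13: 1
Match at i=13, j=0: x = 13·14 + 0 = 182.

182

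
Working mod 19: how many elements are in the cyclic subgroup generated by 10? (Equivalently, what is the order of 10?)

18

The order of 10 must divide p − 1 = 18 = 2 · 3^2.
Divisors: 1, 2, 3, 6, 9, 18.
Check each in increasing order: 10^1 ≡ 10;  10^2 ≡ 5;  10^3 ≡ 12;  10^6 ≡ 11;  10^9 ≡ 18;  10^18 ≡ 1.
Smallest exponent giving 1 is 18.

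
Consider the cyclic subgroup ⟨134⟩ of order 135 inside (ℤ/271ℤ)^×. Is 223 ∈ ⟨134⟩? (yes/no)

yes

223 ∈ ⟨134⟩ iff 223^135 ≡ 1 (mod 271), since |⟨134⟩| = 135.
223^135 mod 271 = 1.
Since 1 = 1, 223 lies in the subgroup.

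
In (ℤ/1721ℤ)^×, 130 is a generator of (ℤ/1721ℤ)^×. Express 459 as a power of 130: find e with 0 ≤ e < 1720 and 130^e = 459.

Baby-step giant-step with m = ceil(sqrt(1720)) = 42.
Baby table (130^j mod 1721 for j=0..41):
  0:1  1:130  2:1411  3:1004  4:1445  5:261  6:1231  7:1698
  8:452  9:246  10:1002  11:1185  12:881  13:944  14:529  15:1651
  16:1226  17:1048  18:281  19:389  20:661  21:1601  22:1610  23:1059
  24:1711  25:421  26:1379  27:286  28:1039  29:832  30:1458  31:230
  32:643  33:982  34:306  35:197  36:1516  37:886  38:1594  39:700
  40:1508  41:1567
Giant step factor: 130^(-42) ≡ 1544 (mod 1721).
Scan 459·1544^i mod 1721 for i = 0, 1, …:
  i=0: 459   i=1: 1365   i=2: 1056   i=3: 677
  i=4: 641   i=5: 129   i=6: 1261   i=7: 533
  i=8: 314   i=9: 1215     …   i=29: 592
  i=30: 197
Match at i=30, j=35: e = 30·42 + 35 = 1295.

1295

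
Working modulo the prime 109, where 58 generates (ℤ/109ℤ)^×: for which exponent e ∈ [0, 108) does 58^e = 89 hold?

100

Baby-step giant-step with m = ceil(sqrt(108)) = 11.
Baby table (58^j mod 109 for j=0..10):
  0:1  1:58  2:94  3:2  4:7  5:79  6:4  7:14
  8:49  9:8  10:28
Giant step factor: 58^(-11) ≡ 99 (mod 109).
Scan 89·99^i mod 109 for i = 0, 1, …:
  i=0: 89   i=1: 91   i=2: 71   i=3: 53
  i=4: 15   i=5: 68   i=6: 83   i=7: 42
  i=8: 16   i=9: 58
Match at i=9, j=1: e = 9·11 + 1 = 100.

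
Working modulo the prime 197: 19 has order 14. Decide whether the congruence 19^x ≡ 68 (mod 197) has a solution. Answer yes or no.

no

68 ∈ ⟨19⟩ iff 68^14 ≡ 1 (mod 197), since |⟨19⟩| = 14.
68^14 mod 197 = 196.
Since 196 ≠ 1, 68 does not lie in the subgroup.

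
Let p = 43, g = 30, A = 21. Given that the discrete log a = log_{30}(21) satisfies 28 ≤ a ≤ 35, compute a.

30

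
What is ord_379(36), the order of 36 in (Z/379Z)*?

The order of 36 must divide p − 1 = 378 = 2 · 3^3 · 7.
Divisors: 1, 2, 3, 6, 7, 9, 14, 18, 21, 27, 42, 54, 63, 126, 189, 378.
Check each in increasing order: 36^1 ≡ 36;  36^2 ≡ 159;  36^3 ≡ 39;  36^6 ≡ 5;  36^7 ≡ 180;  36^9 ≡ 195;  36^14 ≡ 185;  36^18 ≡ 125;  36^21 ≡ 327;  36^27 ≡ 119;  36^42 ≡ 51;  36^54 ≡ 138;  36^63 ≡ 1.
Smallest exponent giving 1 is 63.

63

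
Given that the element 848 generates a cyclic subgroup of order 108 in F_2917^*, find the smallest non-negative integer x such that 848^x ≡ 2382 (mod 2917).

Baby-step giant-step with m = ceil(sqrt(108)) = 11.
Baby table (848^j mod 2917 for j=0..10):
  0:1  1:848  2:1522  3:1342  4:386  5:624  6:1175  7:1703
  8:229  9:1670  10:1415
Giant step factor: 848^(-11) ≡ 2324 (mod 2917).
Scan 2382·2324^i mod 2917 for i = 0, 1, …:
  i=0: 2382   i=1: 2219   i=2: 2617   i=3: 2880
  i=4: 1522
Match at i=4, j=2: x = 4·11 + 2 = 46.

46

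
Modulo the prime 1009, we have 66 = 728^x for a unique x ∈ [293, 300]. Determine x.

295

Compute 728^293 mod 1009 = 234, then multiply by 728 repeatedly:
  728^293=234  728^294=840  728^295=66
Found 66 at exponent 295.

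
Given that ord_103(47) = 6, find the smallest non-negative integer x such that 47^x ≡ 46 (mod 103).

2

Successive powers of 47 modulo 103:
  47^0=1  47^1=47  47^2=46
So 47^2 ≡ 46 (mod 103), giving x = 2.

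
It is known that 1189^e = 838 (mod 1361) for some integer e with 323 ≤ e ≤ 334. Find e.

325

Compute 1189^323 mod 1361 = 317, then multiply by 1189 repeatedly:
  1189^323=317  1189^324=1277  1189^325=838
Found 838 at exponent 325.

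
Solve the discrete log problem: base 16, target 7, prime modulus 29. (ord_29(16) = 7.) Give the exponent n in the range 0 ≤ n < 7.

Successive powers of 16 modulo 29:
  16^0=1  16^1=16  16^2=24  16^3=7
So 16^3 ≡ 7 (mod 29), giving n = 3.

3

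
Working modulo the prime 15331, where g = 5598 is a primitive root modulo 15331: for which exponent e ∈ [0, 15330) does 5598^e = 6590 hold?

Baby-step giant-step with m = ceil(sqrt(15330)) = 124.
Baby table (5598^j mod 15331 for j=0..123):
  0:1  1:5598  2:1040  3:11471  4:8430  5:2322  6:13199  7:7913
  8:5715  9:12104  10:10503  11:1409  12:7448  13:8915  14:3765  15:11676
  16:6195  17:888  18:3780  19:3660  20:6464  21:4312  22:7582  23:7828
  24:5146  25:359  26:1321  27:5416  28:9381  29:6163  30:5724  31:1162
  32:4532  33:12662  34:6663  35:14482  36:15239  37:6238  38:11637  39:2507
  40:6321  41:1010  42:12172  43:7892  44:10805  45:5595  46:14908  47:8351
  48:4679  49:7694  50:6233  51:14309  52:12638  53:10290  54:4853  55:562
  56:3221  57:1902  58:7682  59:381  60:1829  61:12965  62:1116  63:7651
  64:10815  65:251  66:9977  67:413  68:12324  69:252  70:244  71:1453
  72:8464  73:8682  74:2566  75:14652  76:1046  77:14397  78:14670  79:9824
  80:2455  81:6514  82:8254  83:13589  84:14131  85:12709  86:9142  87:2038
  88:2460  89:3842  90:13454  91:9620  92:10288  93:8988  94:13813  95:10941
  96:373  97:3038  98:4645  99:1334  100:1535  101:7570  102:1976  103:7997
  104:686  105:7478  106:8214  107:4303  108:3193  109:13799  110:9224  111:1144
  112:11085  113:9273  114:14819  115:721  116:4105  117:13952  118:7182  119:6954
  120:3083  121:11259  122:2141  123:11807
Giant step factor: 5598^(-124) ≡ 11289 (mod 15331).
Scan 6590·11289^i mod 15331 for i = 0, 1, …:
  i=0: 6590   i=1: 8498   i=2: 7855   i=3: 591
  i=4: 2814   i=5: 1414   i=6: 3075   i=7: 4291
  i=8: 10470   i=9: 9151     …   i=109: 1111
  i=110: 1321
Match at i=110, j=26: e = 110·124 + 26 = 13666.

13666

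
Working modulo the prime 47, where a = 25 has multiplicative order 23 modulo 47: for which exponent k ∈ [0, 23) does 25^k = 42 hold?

Successive powers of 25 modulo 47:
  25^0=1  25^1=25  25^2=14  25^3=21  25^4=8  25^5=12
  25^6=18  25^7=27  25^8=17  25^9=2  25^10=3  25^11=28
  25^12=42
So 25^12 ≡ 42 (mod 47), giving k = 12.

12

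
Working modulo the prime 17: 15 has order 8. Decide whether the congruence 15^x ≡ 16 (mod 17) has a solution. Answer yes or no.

yes

⟨15⟩ has order 8; its elements mod 17 are {1, 2, 4, 8, 9, 13, 15, 16}.
16 is in this set.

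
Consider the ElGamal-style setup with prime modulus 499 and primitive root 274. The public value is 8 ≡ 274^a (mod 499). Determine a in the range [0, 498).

135

Baby-step giant-step with m = ceil(sqrt(498)) = 23.
Baby table (274^j mod 499 for j=0..22):
  0:1  1:274  2:226  3:48  4:178  5:369  6:308  7:61
  8:247  9:313  10:433  11:379  12:54  13:325  14:228  15:97
  16:131  17:465  18:165  19:300  20:364  21:435  22:428
Giant step factor: 274^(-23) ≡ 214 (mod 499).
Scan 8·214^i mod 499 for i = 0, 1, …:
  i=0: 8   i=1: 215   i=2: 102   i=3: 371
  i=4: 53   i=5: 364
Match at i=5, j=20: a = 5·23 + 20 = 135.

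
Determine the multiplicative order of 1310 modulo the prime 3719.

1859

The order of 1310 must divide p − 1 = 3718 = 2 · 11 · 13^2.
Divisors: 1, 2, 11, 13, 22, 26, 143, 169, 286, 338, 1859, 3718.
Check each in increasing order: 1310^1 ≡ 1310;  1310^2 ≡ 1641;  1310^11 ≡ 1435;  1310^13 ≡ 708;  1310^22 ≡ 2618;  1310^26 ≡ 2918;  1310^143 ≡ 941;  1310^169 ≡ 1216;  1310^286 ≡ 359;  1310^338 ≡ 2213;  1310^1859 ≡ 1.
Smallest exponent giving 1 is 1859.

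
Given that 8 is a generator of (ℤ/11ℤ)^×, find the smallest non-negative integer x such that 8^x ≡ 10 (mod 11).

5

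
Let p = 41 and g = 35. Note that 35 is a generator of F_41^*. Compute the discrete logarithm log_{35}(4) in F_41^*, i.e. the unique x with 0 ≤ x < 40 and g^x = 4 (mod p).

12

Successive powers of 35 modulo 41:
  35^0=1  35^1=35  35^2=36  35^3=30  35^4=25  35^5=14
  35^6=39  35^7=12  35^8=10  35^9=22  35^10=32  35^11=13
  35^12=4
So 35^12 ≡ 4 (mod 41), giving x = 12.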